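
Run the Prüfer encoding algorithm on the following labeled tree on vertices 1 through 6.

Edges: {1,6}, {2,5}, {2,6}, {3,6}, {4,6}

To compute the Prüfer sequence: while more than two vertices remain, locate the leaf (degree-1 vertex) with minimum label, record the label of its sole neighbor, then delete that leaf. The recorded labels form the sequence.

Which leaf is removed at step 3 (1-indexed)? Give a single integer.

Step 1: current leaves = {1,3,4,5}. Remove leaf 1 (neighbor: 6).
Step 2: current leaves = {3,4,5}. Remove leaf 3 (neighbor: 6).
Step 3: current leaves = {4,5}. Remove leaf 4 (neighbor: 6).

Answer: 4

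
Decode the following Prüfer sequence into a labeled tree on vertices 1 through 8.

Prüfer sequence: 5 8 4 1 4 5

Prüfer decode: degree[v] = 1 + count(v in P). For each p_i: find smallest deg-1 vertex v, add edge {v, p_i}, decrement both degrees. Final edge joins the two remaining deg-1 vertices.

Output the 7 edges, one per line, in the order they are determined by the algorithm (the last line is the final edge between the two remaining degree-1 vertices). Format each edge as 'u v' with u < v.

Initial degrees: {1:2, 2:1, 3:1, 4:3, 5:3, 6:1, 7:1, 8:2}
Step 1: smallest deg-1 vertex = 2, p_1 = 5. Add edge {2,5}. Now deg[2]=0, deg[5]=2.
Step 2: smallest deg-1 vertex = 3, p_2 = 8. Add edge {3,8}. Now deg[3]=0, deg[8]=1.
Step 3: smallest deg-1 vertex = 6, p_3 = 4. Add edge {4,6}. Now deg[6]=0, deg[4]=2.
Step 4: smallest deg-1 vertex = 7, p_4 = 1. Add edge {1,7}. Now deg[7]=0, deg[1]=1.
Step 5: smallest deg-1 vertex = 1, p_5 = 4. Add edge {1,4}. Now deg[1]=0, deg[4]=1.
Step 6: smallest deg-1 vertex = 4, p_6 = 5. Add edge {4,5}. Now deg[4]=0, deg[5]=1.
Final: two remaining deg-1 vertices are 5, 8. Add edge {5,8}.

Answer: 2 5
3 8
4 6
1 7
1 4
4 5
5 8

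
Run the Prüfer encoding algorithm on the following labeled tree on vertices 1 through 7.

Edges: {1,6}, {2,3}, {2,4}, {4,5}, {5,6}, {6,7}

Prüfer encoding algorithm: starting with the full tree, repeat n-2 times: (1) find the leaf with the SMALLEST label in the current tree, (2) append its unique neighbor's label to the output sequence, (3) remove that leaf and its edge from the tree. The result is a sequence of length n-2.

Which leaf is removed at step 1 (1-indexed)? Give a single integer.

Step 1: current leaves = {1,3,7}. Remove leaf 1 (neighbor: 6).

Answer: 1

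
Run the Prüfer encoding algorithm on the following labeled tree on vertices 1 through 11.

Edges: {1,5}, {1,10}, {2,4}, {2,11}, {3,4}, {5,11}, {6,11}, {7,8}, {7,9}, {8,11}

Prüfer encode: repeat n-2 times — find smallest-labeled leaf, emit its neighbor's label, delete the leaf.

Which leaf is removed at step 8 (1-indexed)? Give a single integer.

Step 1: current leaves = {3,6,9,10}. Remove leaf 3 (neighbor: 4).
Step 2: current leaves = {4,6,9,10}. Remove leaf 4 (neighbor: 2).
Step 3: current leaves = {2,6,9,10}. Remove leaf 2 (neighbor: 11).
Step 4: current leaves = {6,9,10}. Remove leaf 6 (neighbor: 11).
Step 5: current leaves = {9,10}. Remove leaf 9 (neighbor: 7).
Step 6: current leaves = {7,10}. Remove leaf 7 (neighbor: 8).
Step 7: current leaves = {8,10}. Remove leaf 8 (neighbor: 11).
Step 8: current leaves = {10,11}. Remove leaf 10 (neighbor: 1).

Answer: 10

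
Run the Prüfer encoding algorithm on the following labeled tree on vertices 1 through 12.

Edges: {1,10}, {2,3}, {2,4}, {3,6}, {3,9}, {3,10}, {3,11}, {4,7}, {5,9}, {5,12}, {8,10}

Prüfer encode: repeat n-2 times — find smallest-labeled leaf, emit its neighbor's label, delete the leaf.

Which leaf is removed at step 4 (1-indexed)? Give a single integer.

Step 1: current leaves = {1,6,7,8,11,12}. Remove leaf 1 (neighbor: 10).
Step 2: current leaves = {6,7,8,11,12}. Remove leaf 6 (neighbor: 3).
Step 3: current leaves = {7,8,11,12}. Remove leaf 7 (neighbor: 4).
Step 4: current leaves = {4,8,11,12}. Remove leaf 4 (neighbor: 2).

Answer: 4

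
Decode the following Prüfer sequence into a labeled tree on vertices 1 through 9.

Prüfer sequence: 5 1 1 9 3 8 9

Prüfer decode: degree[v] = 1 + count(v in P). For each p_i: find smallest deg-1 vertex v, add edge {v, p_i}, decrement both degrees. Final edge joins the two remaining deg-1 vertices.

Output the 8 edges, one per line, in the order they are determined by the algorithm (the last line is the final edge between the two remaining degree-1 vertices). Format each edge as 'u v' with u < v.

Answer: 2 5
1 4
1 5
1 9
3 6
3 8
7 9
8 9

Derivation:
Initial degrees: {1:3, 2:1, 3:2, 4:1, 5:2, 6:1, 7:1, 8:2, 9:3}
Step 1: smallest deg-1 vertex = 2, p_1 = 5. Add edge {2,5}. Now deg[2]=0, deg[5]=1.
Step 2: smallest deg-1 vertex = 4, p_2 = 1. Add edge {1,4}. Now deg[4]=0, deg[1]=2.
Step 3: smallest deg-1 vertex = 5, p_3 = 1. Add edge {1,5}. Now deg[5]=0, deg[1]=1.
Step 4: smallest deg-1 vertex = 1, p_4 = 9. Add edge {1,9}. Now deg[1]=0, deg[9]=2.
Step 5: smallest deg-1 vertex = 6, p_5 = 3. Add edge {3,6}. Now deg[6]=0, deg[3]=1.
Step 6: smallest deg-1 vertex = 3, p_6 = 8. Add edge {3,8}. Now deg[3]=0, deg[8]=1.
Step 7: smallest deg-1 vertex = 7, p_7 = 9. Add edge {7,9}. Now deg[7]=0, deg[9]=1.
Final: two remaining deg-1 vertices are 8, 9. Add edge {8,9}.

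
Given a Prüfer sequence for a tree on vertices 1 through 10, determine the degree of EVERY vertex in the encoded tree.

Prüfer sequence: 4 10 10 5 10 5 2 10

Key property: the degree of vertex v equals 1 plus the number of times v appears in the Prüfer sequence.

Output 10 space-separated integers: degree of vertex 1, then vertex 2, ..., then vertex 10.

p_1 = 4: count[4] becomes 1
p_2 = 10: count[10] becomes 1
p_3 = 10: count[10] becomes 2
p_4 = 5: count[5] becomes 1
p_5 = 10: count[10] becomes 3
p_6 = 5: count[5] becomes 2
p_7 = 2: count[2] becomes 1
p_8 = 10: count[10] becomes 4
Degrees (1 + count): deg[1]=1+0=1, deg[2]=1+1=2, deg[3]=1+0=1, deg[4]=1+1=2, deg[5]=1+2=3, deg[6]=1+0=1, deg[7]=1+0=1, deg[8]=1+0=1, deg[9]=1+0=1, deg[10]=1+4=5

Answer: 1 2 1 2 3 1 1 1 1 5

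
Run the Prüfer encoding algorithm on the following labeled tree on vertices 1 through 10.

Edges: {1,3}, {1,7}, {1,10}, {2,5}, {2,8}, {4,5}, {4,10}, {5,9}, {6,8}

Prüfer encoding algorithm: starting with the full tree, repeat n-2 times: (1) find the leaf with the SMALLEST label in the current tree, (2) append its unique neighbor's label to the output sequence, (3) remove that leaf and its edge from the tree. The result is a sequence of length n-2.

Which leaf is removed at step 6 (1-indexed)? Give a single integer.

Step 1: current leaves = {3,6,7,9}. Remove leaf 3 (neighbor: 1).
Step 2: current leaves = {6,7,9}. Remove leaf 6 (neighbor: 8).
Step 3: current leaves = {7,8,9}. Remove leaf 7 (neighbor: 1).
Step 4: current leaves = {1,8,9}. Remove leaf 1 (neighbor: 10).
Step 5: current leaves = {8,9,10}. Remove leaf 8 (neighbor: 2).
Step 6: current leaves = {2,9,10}. Remove leaf 2 (neighbor: 5).

Answer: 2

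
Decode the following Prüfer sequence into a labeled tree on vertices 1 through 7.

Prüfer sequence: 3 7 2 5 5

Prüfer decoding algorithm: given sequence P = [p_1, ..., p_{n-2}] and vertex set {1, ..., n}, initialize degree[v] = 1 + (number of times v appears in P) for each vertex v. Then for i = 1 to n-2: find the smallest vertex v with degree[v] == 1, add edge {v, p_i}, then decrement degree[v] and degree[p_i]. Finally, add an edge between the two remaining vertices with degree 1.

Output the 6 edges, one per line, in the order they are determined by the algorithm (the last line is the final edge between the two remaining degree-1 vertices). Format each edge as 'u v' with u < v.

Initial degrees: {1:1, 2:2, 3:2, 4:1, 5:3, 6:1, 7:2}
Step 1: smallest deg-1 vertex = 1, p_1 = 3. Add edge {1,3}. Now deg[1]=0, deg[3]=1.
Step 2: smallest deg-1 vertex = 3, p_2 = 7. Add edge {3,7}. Now deg[3]=0, deg[7]=1.
Step 3: smallest deg-1 vertex = 4, p_3 = 2. Add edge {2,4}. Now deg[4]=0, deg[2]=1.
Step 4: smallest deg-1 vertex = 2, p_4 = 5. Add edge {2,5}. Now deg[2]=0, deg[5]=2.
Step 5: smallest deg-1 vertex = 6, p_5 = 5. Add edge {5,6}. Now deg[6]=0, deg[5]=1.
Final: two remaining deg-1 vertices are 5, 7. Add edge {5,7}.

Answer: 1 3
3 7
2 4
2 5
5 6
5 7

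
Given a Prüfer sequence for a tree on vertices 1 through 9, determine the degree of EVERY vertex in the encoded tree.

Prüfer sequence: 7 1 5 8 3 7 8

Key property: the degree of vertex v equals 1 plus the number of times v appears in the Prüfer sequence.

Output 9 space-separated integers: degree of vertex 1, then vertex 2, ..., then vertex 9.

Answer: 2 1 2 1 2 1 3 3 1

Derivation:
p_1 = 7: count[7] becomes 1
p_2 = 1: count[1] becomes 1
p_3 = 5: count[5] becomes 1
p_4 = 8: count[8] becomes 1
p_5 = 3: count[3] becomes 1
p_6 = 7: count[7] becomes 2
p_7 = 8: count[8] becomes 2
Degrees (1 + count): deg[1]=1+1=2, deg[2]=1+0=1, deg[3]=1+1=2, deg[4]=1+0=1, deg[5]=1+1=2, deg[6]=1+0=1, deg[7]=1+2=3, deg[8]=1+2=3, deg[9]=1+0=1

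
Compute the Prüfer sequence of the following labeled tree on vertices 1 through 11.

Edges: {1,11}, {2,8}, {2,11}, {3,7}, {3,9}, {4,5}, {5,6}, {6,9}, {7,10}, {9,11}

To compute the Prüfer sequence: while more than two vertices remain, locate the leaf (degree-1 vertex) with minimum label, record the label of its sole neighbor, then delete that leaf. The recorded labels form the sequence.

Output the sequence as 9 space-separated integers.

Answer: 11 5 6 9 2 11 7 3 9

Derivation:
Step 1: leaves = {1,4,8,10}. Remove smallest leaf 1, emit neighbor 11.
Step 2: leaves = {4,8,10}. Remove smallest leaf 4, emit neighbor 5.
Step 3: leaves = {5,8,10}. Remove smallest leaf 5, emit neighbor 6.
Step 4: leaves = {6,8,10}. Remove smallest leaf 6, emit neighbor 9.
Step 5: leaves = {8,10}. Remove smallest leaf 8, emit neighbor 2.
Step 6: leaves = {2,10}. Remove smallest leaf 2, emit neighbor 11.
Step 7: leaves = {10,11}. Remove smallest leaf 10, emit neighbor 7.
Step 8: leaves = {7,11}. Remove smallest leaf 7, emit neighbor 3.
Step 9: leaves = {3,11}. Remove smallest leaf 3, emit neighbor 9.
Done: 2 vertices remain (9, 11). Sequence = [11 5 6 9 2 11 7 3 9]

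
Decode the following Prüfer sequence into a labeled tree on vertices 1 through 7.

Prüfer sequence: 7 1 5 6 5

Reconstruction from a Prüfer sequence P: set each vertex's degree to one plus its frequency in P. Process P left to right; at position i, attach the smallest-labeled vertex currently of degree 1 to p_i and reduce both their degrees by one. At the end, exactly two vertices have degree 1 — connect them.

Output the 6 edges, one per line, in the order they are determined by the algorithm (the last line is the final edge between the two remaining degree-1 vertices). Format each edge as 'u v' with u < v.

Answer: 2 7
1 3
1 5
4 6
5 6
5 7

Derivation:
Initial degrees: {1:2, 2:1, 3:1, 4:1, 5:3, 6:2, 7:2}
Step 1: smallest deg-1 vertex = 2, p_1 = 7. Add edge {2,7}. Now deg[2]=0, deg[7]=1.
Step 2: smallest deg-1 vertex = 3, p_2 = 1. Add edge {1,3}. Now deg[3]=0, deg[1]=1.
Step 3: smallest deg-1 vertex = 1, p_3 = 5. Add edge {1,5}. Now deg[1]=0, deg[5]=2.
Step 4: smallest deg-1 vertex = 4, p_4 = 6. Add edge {4,6}. Now deg[4]=0, deg[6]=1.
Step 5: smallest deg-1 vertex = 6, p_5 = 5. Add edge {5,6}. Now deg[6]=0, deg[5]=1.
Final: two remaining deg-1 vertices are 5, 7. Add edge {5,7}.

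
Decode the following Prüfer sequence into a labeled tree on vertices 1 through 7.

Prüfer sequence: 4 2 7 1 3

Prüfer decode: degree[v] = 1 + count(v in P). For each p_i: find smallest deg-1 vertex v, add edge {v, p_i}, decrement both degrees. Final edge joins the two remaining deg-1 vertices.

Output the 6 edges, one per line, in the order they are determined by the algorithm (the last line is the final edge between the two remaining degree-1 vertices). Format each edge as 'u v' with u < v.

Answer: 4 5
2 4
2 7
1 6
1 3
3 7

Derivation:
Initial degrees: {1:2, 2:2, 3:2, 4:2, 5:1, 6:1, 7:2}
Step 1: smallest deg-1 vertex = 5, p_1 = 4. Add edge {4,5}. Now deg[5]=0, deg[4]=1.
Step 2: smallest deg-1 vertex = 4, p_2 = 2. Add edge {2,4}. Now deg[4]=0, deg[2]=1.
Step 3: smallest deg-1 vertex = 2, p_3 = 7. Add edge {2,7}. Now deg[2]=0, deg[7]=1.
Step 4: smallest deg-1 vertex = 6, p_4 = 1. Add edge {1,6}. Now deg[6]=0, deg[1]=1.
Step 5: smallest deg-1 vertex = 1, p_5 = 3. Add edge {1,3}. Now deg[1]=0, deg[3]=1.
Final: two remaining deg-1 vertices are 3, 7. Add edge {3,7}.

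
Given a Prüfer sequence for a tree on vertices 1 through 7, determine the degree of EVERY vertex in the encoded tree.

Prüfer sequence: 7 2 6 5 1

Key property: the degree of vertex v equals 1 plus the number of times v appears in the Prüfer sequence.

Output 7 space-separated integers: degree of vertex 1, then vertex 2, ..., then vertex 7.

p_1 = 7: count[7] becomes 1
p_2 = 2: count[2] becomes 1
p_3 = 6: count[6] becomes 1
p_4 = 5: count[5] becomes 1
p_5 = 1: count[1] becomes 1
Degrees (1 + count): deg[1]=1+1=2, deg[2]=1+1=2, deg[3]=1+0=1, deg[4]=1+0=1, deg[5]=1+1=2, deg[6]=1+1=2, deg[7]=1+1=2

Answer: 2 2 1 1 2 2 2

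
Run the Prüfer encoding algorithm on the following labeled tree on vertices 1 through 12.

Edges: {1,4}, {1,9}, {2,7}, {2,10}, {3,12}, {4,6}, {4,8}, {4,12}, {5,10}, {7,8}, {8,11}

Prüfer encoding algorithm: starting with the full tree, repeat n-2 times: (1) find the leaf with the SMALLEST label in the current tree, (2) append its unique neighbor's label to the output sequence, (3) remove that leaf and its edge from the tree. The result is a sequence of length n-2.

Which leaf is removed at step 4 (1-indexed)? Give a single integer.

Step 1: current leaves = {3,5,6,9,11}. Remove leaf 3 (neighbor: 12).
Step 2: current leaves = {5,6,9,11,12}. Remove leaf 5 (neighbor: 10).
Step 3: current leaves = {6,9,10,11,12}. Remove leaf 6 (neighbor: 4).
Step 4: current leaves = {9,10,11,12}. Remove leaf 9 (neighbor: 1).

Answer: 9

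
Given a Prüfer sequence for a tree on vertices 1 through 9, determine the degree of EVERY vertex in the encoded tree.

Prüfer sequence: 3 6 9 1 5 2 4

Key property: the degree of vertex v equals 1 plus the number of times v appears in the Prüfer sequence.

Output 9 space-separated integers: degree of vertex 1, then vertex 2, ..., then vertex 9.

Answer: 2 2 2 2 2 2 1 1 2

Derivation:
p_1 = 3: count[3] becomes 1
p_2 = 6: count[6] becomes 1
p_3 = 9: count[9] becomes 1
p_4 = 1: count[1] becomes 1
p_5 = 5: count[5] becomes 1
p_6 = 2: count[2] becomes 1
p_7 = 4: count[4] becomes 1
Degrees (1 + count): deg[1]=1+1=2, deg[2]=1+1=2, deg[3]=1+1=2, deg[4]=1+1=2, deg[5]=1+1=2, deg[6]=1+1=2, deg[7]=1+0=1, deg[8]=1+0=1, deg[9]=1+1=2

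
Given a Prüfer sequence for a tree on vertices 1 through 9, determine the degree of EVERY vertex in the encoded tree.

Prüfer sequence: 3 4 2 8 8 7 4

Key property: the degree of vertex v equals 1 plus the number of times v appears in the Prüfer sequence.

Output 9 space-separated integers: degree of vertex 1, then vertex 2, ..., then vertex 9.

p_1 = 3: count[3] becomes 1
p_2 = 4: count[4] becomes 1
p_3 = 2: count[2] becomes 1
p_4 = 8: count[8] becomes 1
p_5 = 8: count[8] becomes 2
p_6 = 7: count[7] becomes 1
p_7 = 4: count[4] becomes 2
Degrees (1 + count): deg[1]=1+0=1, deg[2]=1+1=2, deg[3]=1+1=2, deg[4]=1+2=3, deg[5]=1+0=1, deg[6]=1+0=1, deg[7]=1+1=2, deg[8]=1+2=3, deg[9]=1+0=1

Answer: 1 2 2 3 1 1 2 3 1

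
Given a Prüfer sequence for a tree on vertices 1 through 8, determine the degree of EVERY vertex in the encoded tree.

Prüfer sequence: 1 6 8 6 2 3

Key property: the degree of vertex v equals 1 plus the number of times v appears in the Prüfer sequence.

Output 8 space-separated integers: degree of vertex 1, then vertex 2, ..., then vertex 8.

Answer: 2 2 2 1 1 3 1 2

Derivation:
p_1 = 1: count[1] becomes 1
p_2 = 6: count[6] becomes 1
p_3 = 8: count[8] becomes 1
p_4 = 6: count[6] becomes 2
p_5 = 2: count[2] becomes 1
p_6 = 3: count[3] becomes 1
Degrees (1 + count): deg[1]=1+1=2, deg[2]=1+1=2, deg[3]=1+1=2, deg[4]=1+0=1, deg[5]=1+0=1, deg[6]=1+2=3, deg[7]=1+0=1, deg[8]=1+1=2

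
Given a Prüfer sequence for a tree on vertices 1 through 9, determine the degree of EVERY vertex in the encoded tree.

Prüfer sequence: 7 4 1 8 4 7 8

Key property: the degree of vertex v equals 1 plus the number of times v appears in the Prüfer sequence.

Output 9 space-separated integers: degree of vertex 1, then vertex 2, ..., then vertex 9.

Answer: 2 1 1 3 1 1 3 3 1

Derivation:
p_1 = 7: count[7] becomes 1
p_2 = 4: count[4] becomes 1
p_3 = 1: count[1] becomes 1
p_4 = 8: count[8] becomes 1
p_5 = 4: count[4] becomes 2
p_6 = 7: count[7] becomes 2
p_7 = 8: count[8] becomes 2
Degrees (1 + count): deg[1]=1+1=2, deg[2]=1+0=1, deg[3]=1+0=1, deg[4]=1+2=3, deg[5]=1+0=1, deg[6]=1+0=1, deg[7]=1+2=3, deg[8]=1+2=3, deg[9]=1+0=1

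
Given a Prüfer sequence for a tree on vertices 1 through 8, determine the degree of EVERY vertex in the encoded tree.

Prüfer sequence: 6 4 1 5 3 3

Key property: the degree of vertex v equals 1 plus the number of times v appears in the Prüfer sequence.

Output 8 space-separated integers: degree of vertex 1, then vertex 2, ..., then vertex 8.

Answer: 2 1 3 2 2 2 1 1

Derivation:
p_1 = 6: count[6] becomes 1
p_2 = 4: count[4] becomes 1
p_3 = 1: count[1] becomes 1
p_4 = 5: count[5] becomes 1
p_5 = 3: count[3] becomes 1
p_6 = 3: count[3] becomes 2
Degrees (1 + count): deg[1]=1+1=2, deg[2]=1+0=1, deg[3]=1+2=3, deg[4]=1+1=2, deg[5]=1+1=2, deg[6]=1+1=2, deg[7]=1+0=1, deg[8]=1+0=1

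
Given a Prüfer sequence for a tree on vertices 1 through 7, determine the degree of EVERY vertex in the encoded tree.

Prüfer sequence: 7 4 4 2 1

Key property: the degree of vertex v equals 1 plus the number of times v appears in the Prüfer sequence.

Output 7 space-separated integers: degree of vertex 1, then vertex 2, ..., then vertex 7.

Answer: 2 2 1 3 1 1 2

Derivation:
p_1 = 7: count[7] becomes 1
p_2 = 4: count[4] becomes 1
p_3 = 4: count[4] becomes 2
p_4 = 2: count[2] becomes 1
p_5 = 1: count[1] becomes 1
Degrees (1 + count): deg[1]=1+1=2, deg[2]=1+1=2, deg[3]=1+0=1, deg[4]=1+2=3, deg[5]=1+0=1, deg[6]=1+0=1, deg[7]=1+1=2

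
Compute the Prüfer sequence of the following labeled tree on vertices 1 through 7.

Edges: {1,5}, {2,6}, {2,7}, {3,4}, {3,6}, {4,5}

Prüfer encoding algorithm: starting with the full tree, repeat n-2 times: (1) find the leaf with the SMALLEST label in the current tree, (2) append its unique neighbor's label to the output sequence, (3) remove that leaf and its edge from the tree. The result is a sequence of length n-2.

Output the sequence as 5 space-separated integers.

Step 1: leaves = {1,7}. Remove smallest leaf 1, emit neighbor 5.
Step 2: leaves = {5,7}. Remove smallest leaf 5, emit neighbor 4.
Step 3: leaves = {4,7}. Remove smallest leaf 4, emit neighbor 3.
Step 4: leaves = {3,7}. Remove smallest leaf 3, emit neighbor 6.
Step 5: leaves = {6,7}. Remove smallest leaf 6, emit neighbor 2.
Done: 2 vertices remain (2, 7). Sequence = [5 4 3 6 2]

Answer: 5 4 3 6 2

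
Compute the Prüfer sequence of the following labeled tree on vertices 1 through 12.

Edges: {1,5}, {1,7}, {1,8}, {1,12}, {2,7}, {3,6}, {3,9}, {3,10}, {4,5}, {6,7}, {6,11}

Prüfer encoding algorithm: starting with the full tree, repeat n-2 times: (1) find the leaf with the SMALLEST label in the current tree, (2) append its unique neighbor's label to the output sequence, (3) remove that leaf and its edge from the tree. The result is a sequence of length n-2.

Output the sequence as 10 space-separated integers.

Step 1: leaves = {2,4,8,9,10,11,12}. Remove smallest leaf 2, emit neighbor 7.
Step 2: leaves = {4,8,9,10,11,12}. Remove smallest leaf 4, emit neighbor 5.
Step 3: leaves = {5,8,9,10,11,12}. Remove smallest leaf 5, emit neighbor 1.
Step 4: leaves = {8,9,10,11,12}. Remove smallest leaf 8, emit neighbor 1.
Step 5: leaves = {9,10,11,12}. Remove smallest leaf 9, emit neighbor 3.
Step 6: leaves = {10,11,12}. Remove smallest leaf 10, emit neighbor 3.
Step 7: leaves = {3,11,12}. Remove smallest leaf 3, emit neighbor 6.
Step 8: leaves = {11,12}. Remove smallest leaf 11, emit neighbor 6.
Step 9: leaves = {6,12}. Remove smallest leaf 6, emit neighbor 7.
Step 10: leaves = {7,12}. Remove smallest leaf 7, emit neighbor 1.
Done: 2 vertices remain (1, 12). Sequence = [7 5 1 1 3 3 6 6 7 1]

Answer: 7 5 1 1 3 3 6 6 7 1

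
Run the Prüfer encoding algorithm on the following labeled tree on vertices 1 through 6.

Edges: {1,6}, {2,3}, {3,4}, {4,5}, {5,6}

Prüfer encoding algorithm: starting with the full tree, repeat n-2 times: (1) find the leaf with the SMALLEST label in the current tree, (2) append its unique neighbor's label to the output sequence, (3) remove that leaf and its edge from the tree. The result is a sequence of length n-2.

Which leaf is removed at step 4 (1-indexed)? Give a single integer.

Step 1: current leaves = {1,2}. Remove leaf 1 (neighbor: 6).
Step 2: current leaves = {2,6}. Remove leaf 2 (neighbor: 3).
Step 3: current leaves = {3,6}. Remove leaf 3 (neighbor: 4).
Step 4: current leaves = {4,6}. Remove leaf 4 (neighbor: 5).

Answer: 4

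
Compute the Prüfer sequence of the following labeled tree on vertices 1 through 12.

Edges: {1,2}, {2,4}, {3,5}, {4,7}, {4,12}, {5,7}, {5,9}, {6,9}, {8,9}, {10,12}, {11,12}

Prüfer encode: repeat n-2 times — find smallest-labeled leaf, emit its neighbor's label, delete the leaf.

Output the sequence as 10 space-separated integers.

Step 1: leaves = {1,3,6,8,10,11}. Remove smallest leaf 1, emit neighbor 2.
Step 2: leaves = {2,3,6,8,10,11}. Remove smallest leaf 2, emit neighbor 4.
Step 3: leaves = {3,6,8,10,11}. Remove smallest leaf 3, emit neighbor 5.
Step 4: leaves = {6,8,10,11}. Remove smallest leaf 6, emit neighbor 9.
Step 5: leaves = {8,10,11}. Remove smallest leaf 8, emit neighbor 9.
Step 6: leaves = {9,10,11}. Remove smallest leaf 9, emit neighbor 5.
Step 7: leaves = {5,10,11}. Remove smallest leaf 5, emit neighbor 7.
Step 8: leaves = {7,10,11}. Remove smallest leaf 7, emit neighbor 4.
Step 9: leaves = {4,10,11}. Remove smallest leaf 4, emit neighbor 12.
Step 10: leaves = {10,11}. Remove smallest leaf 10, emit neighbor 12.
Done: 2 vertices remain (11, 12). Sequence = [2 4 5 9 9 5 7 4 12 12]

Answer: 2 4 5 9 9 5 7 4 12 12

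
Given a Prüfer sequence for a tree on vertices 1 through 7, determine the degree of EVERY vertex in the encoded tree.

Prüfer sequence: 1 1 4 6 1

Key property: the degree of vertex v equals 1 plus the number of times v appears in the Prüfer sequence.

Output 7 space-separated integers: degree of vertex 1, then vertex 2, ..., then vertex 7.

p_1 = 1: count[1] becomes 1
p_2 = 1: count[1] becomes 2
p_3 = 4: count[4] becomes 1
p_4 = 6: count[6] becomes 1
p_5 = 1: count[1] becomes 3
Degrees (1 + count): deg[1]=1+3=4, deg[2]=1+0=1, deg[3]=1+0=1, deg[4]=1+1=2, deg[5]=1+0=1, deg[6]=1+1=2, deg[7]=1+0=1

Answer: 4 1 1 2 1 2 1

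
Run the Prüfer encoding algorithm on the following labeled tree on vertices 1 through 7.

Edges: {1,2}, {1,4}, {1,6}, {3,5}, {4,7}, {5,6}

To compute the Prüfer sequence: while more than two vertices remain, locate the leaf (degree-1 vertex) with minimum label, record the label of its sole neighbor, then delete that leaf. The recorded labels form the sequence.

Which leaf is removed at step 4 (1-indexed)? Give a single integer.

Step 1: current leaves = {2,3,7}. Remove leaf 2 (neighbor: 1).
Step 2: current leaves = {3,7}. Remove leaf 3 (neighbor: 5).
Step 3: current leaves = {5,7}. Remove leaf 5 (neighbor: 6).
Step 4: current leaves = {6,7}. Remove leaf 6 (neighbor: 1).

Answer: 6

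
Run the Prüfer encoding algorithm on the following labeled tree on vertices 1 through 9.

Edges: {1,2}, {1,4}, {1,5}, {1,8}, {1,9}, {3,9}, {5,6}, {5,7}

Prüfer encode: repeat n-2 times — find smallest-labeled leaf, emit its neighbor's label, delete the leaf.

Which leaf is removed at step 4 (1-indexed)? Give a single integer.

Answer: 6

Derivation:
Step 1: current leaves = {2,3,4,6,7,8}. Remove leaf 2 (neighbor: 1).
Step 2: current leaves = {3,4,6,7,8}. Remove leaf 3 (neighbor: 9).
Step 3: current leaves = {4,6,7,8,9}. Remove leaf 4 (neighbor: 1).
Step 4: current leaves = {6,7,8,9}. Remove leaf 6 (neighbor: 5).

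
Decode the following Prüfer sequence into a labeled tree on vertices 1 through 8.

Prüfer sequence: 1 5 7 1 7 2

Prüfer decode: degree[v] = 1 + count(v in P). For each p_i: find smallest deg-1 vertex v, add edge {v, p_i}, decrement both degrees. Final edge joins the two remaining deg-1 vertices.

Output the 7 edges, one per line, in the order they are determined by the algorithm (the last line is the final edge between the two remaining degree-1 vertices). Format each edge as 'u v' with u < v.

Answer: 1 3
4 5
5 7
1 6
1 7
2 7
2 8

Derivation:
Initial degrees: {1:3, 2:2, 3:1, 4:1, 5:2, 6:1, 7:3, 8:1}
Step 1: smallest deg-1 vertex = 3, p_1 = 1. Add edge {1,3}. Now deg[3]=0, deg[1]=2.
Step 2: smallest deg-1 vertex = 4, p_2 = 5. Add edge {4,5}. Now deg[4]=0, deg[5]=1.
Step 3: smallest deg-1 vertex = 5, p_3 = 7. Add edge {5,7}. Now deg[5]=0, deg[7]=2.
Step 4: smallest deg-1 vertex = 6, p_4 = 1. Add edge {1,6}. Now deg[6]=0, deg[1]=1.
Step 5: smallest deg-1 vertex = 1, p_5 = 7. Add edge {1,7}. Now deg[1]=0, deg[7]=1.
Step 6: smallest deg-1 vertex = 7, p_6 = 2. Add edge {2,7}. Now deg[7]=0, deg[2]=1.
Final: two remaining deg-1 vertices are 2, 8. Add edge {2,8}.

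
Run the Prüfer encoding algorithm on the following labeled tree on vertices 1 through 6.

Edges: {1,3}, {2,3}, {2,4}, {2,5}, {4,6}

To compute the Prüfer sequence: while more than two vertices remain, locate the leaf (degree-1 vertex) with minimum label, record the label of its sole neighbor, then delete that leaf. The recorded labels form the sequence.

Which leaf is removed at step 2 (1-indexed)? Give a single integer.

Step 1: current leaves = {1,5,6}. Remove leaf 1 (neighbor: 3).
Step 2: current leaves = {3,5,6}. Remove leaf 3 (neighbor: 2).

Answer: 3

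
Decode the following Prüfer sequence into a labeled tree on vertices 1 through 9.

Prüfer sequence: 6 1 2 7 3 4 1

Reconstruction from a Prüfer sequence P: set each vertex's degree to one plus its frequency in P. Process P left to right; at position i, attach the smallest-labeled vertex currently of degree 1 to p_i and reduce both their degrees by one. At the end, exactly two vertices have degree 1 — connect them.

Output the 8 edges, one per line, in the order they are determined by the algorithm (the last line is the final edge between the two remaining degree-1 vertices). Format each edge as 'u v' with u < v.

Initial degrees: {1:3, 2:2, 3:2, 4:2, 5:1, 6:2, 7:2, 8:1, 9:1}
Step 1: smallest deg-1 vertex = 5, p_1 = 6. Add edge {5,6}. Now deg[5]=0, deg[6]=1.
Step 2: smallest deg-1 vertex = 6, p_2 = 1. Add edge {1,6}. Now deg[6]=0, deg[1]=2.
Step 3: smallest deg-1 vertex = 8, p_3 = 2. Add edge {2,8}. Now deg[8]=0, deg[2]=1.
Step 4: smallest deg-1 vertex = 2, p_4 = 7. Add edge {2,7}. Now deg[2]=0, deg[7]=1.
Step 5: smallest deg-1 vertex = 7, p_5 = 3. Add edge {3,7}. Now deg[7]=0, deg[3]=1.
Step 6: smallest deg-1 vertex = 3, p_6 = 4. Add edge {3,4}. Now deg[3]=0, deg[4]=1.
Step 7: smallest deg-1 vertex = 4, p_7 = 1. Add edge {1,4}. Now deg[4]=0, deg[1]=1.
Final: two remaining deg-1 vertices are 1, 9. Add edge {1,9}.

Answer: 5 6
1 6
2 8
2 7
3 7
3 4
1 4
1 9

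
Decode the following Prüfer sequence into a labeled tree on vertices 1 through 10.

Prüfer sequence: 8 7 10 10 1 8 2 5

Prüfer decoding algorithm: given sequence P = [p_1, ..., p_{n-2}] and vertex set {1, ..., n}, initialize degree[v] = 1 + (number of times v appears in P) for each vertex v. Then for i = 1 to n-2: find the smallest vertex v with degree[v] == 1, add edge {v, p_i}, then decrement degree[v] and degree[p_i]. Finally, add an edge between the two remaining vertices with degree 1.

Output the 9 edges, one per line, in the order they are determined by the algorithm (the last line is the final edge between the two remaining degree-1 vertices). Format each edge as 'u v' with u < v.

Initial degrees: {1:2, 2:2, 3:1, 4:1, 5:2, 6:1, 7:2, 8:3, 9:1, 10:3}
Step 1: smallest deg-1 vertex = 3, p_1 = 8. Add edge {3,8}. Now deg[3]=0, deg[8]=2.
Step 2: smallest deg-1 vertex = 4, p_2 = 7. Add edge {4,7}. Now deg[4]=0, deg[7]=1.
Step 3: smallest deg-1 vertex = 6, p_3 = 10. Add edge {6,10}. Now deg[6]=0, deg[10]=2.
Step 4: smallest deg-1 vertex = 7, p_4 = 10. Add edge {7,10}. Now deg[7]=0, deg[10]=1.
Step 5: smallest deg-1 vertex = 9, p_5 = 1. Add edge {1,9}. Now deg[9]=0, deg[1]=1.
Step 6: smallest deg-1 vertex = 1, p_6 = 8. Add edge {1,8}. Now deg[1]=0, deg[8]=1.
Step 7: smallest deg-1 vertex = 8, p_7 = 2. Add edge {2,8}. Now deg[8]=0, deg[2]=1.
Step 8: smallest deg-1 vertex = 2, p_8 = 5. Add edge {2,5}. Now deg[2]=0, deg[5]=1.
Final: two remaining deg-1 vertices are 5, 10. Add edge {5,10}.

Answer: 3 8
4 7
6 10
7 10
1 9
1 8
2 8
2 5
5 10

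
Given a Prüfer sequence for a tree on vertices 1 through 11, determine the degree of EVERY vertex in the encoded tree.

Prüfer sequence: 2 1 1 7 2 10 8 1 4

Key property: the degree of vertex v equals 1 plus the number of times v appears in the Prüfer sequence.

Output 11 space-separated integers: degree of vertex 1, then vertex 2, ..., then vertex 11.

p_1 = 2: count[2] becomes 1
p_2 = 1: count[1] becomes 1
p_3 = 1: count[1] becomes 2
p_4 = 7: count[7] becomes 1
p_5 = 2: count[2] becomes 2
p_6 = 10: count[10] becomes 1
p_7 = 8: count[8] becomes 1
p_8 = 1: count[1] becomes 3
p_9 = 4: count[4] becomes 1
Degrees (1 + count): deg[1]=1+3=4, deg[2]=1+2=3, deg[3]=1+0=1, deg[4]=1+1=2, deg[5]=1+0=1, deg[6]=1+0=1, deg[7]=1+1=2, deg[8]=1+1=2, deg[9]=1+0=1, deg[10]=1+1=2, deg[11]=1+0=1

Answer: 4 3 1 2 1 1 2 2 1 2 1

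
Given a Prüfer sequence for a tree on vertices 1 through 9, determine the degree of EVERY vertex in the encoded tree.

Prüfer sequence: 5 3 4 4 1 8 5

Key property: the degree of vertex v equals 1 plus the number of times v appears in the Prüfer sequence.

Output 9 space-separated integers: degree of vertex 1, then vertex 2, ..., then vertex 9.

p_1 = 5: count[5] becomes 1
p_2 = 3: count[3] becomes 1
p_3 = 4: count[4] becomes 1
p_4 = 4: count[4] becomes 2
p_5 = 1: count[1] becomes 1
p_6 = 8: count[8] becomes 1
p_7 = 5: count[5] becomes 2
Degrees (1 + count): deg[1]=1+1=2, deg[2]=1+0=1, deg[3]=1+1=2, deg[4]=1+2=3, deg[5]=1+2=3, deg[6]=1+0=1, deg[7]=1+0=1, deg[8]=1+1=2, deg[9]=1+0=1

Answer: 2 1 2 3 3 1 1 2 1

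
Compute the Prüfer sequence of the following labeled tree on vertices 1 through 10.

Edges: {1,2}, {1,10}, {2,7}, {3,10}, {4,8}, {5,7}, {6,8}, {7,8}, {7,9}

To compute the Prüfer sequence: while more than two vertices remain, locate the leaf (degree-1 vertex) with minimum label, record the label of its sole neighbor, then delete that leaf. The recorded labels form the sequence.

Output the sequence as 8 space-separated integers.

Answer: 10 8 7 8 7 7 2 1

Derivation:
Step 1: leaves = {3,4,5,6,9}. Remove smallest leaf 3, emit neighbor 10.
Step 2: leaves = {4,5,6,9,10}. Remove smallest leaf 4, emit neighbor 8.
Step 3: leaves = {5,6,9,10}. Remove smallest leaf 5, emit neighbor 7.
Step 4: leaves = {6,9,10}. Remove smallest leaf 6, emit neighbor 8.
Step 5: leaves = {8,9,10}. Remove smallest leaf 8, emit neighbor 7.
Step 6: leaves = {9,10}. Remove smallest leaf 9, emit neighbor 7.
Step 7: leaves = {7,10}. Remove smallest leaf 7, emit neighbor 2.
Step 8: leaves = {2,10}. Remove smallest leaf 2, emit neighbor 1.
Done: 2 vertices remain (1, 10). Sequence = [10 8 7 8 7 7 2 1]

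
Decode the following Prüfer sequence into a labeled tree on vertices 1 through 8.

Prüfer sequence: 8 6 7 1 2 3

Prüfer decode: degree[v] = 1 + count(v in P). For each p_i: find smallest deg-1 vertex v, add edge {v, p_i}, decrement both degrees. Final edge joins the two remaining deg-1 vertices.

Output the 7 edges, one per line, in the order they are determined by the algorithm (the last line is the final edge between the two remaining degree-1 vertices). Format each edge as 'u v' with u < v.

Answer: 4 8
5 6
6 7
1 7
1 2
2 3
3 8

Derivation:
Initial degrees: {1:2, 2:2, 3:2, 4:1, 5:1, 6:2, 7:2, 8:2}
Step 1: smallest deg-1 vertex = 4, p_1 = 8. Add edge {4,8}. Now deg[4]=0, deg[8]=1.
Step 2: smallest deg-1 vertex = 5, p_2 = 6. Add edge {5,6}. Now deg[5]=0, deg[6]=1.
Step 3: smallest deg-1 vertex = 6, p_3 = 7. Add edge {6,7}. Now deg[6]=0, deg[7]=1.
Step 4: smallest deg-1 vertex = 7, p_4 = 1. Add edge {1,7}. Now deg[7]=0, deg[1]=1.
Step 5: smallest deg-1 vertex = 1, p_5 = 2. Add edge {1,2}. Now deg[1]=0, deg[2]=1.
Step 6: smallest deg-1 vertex = 2, p_6 = 3. Add edge {2,3}. Now deg[2]=0, deg[3]=1.
Final: two remaining deg-1 vertices are 3, 8. Add edge {3,8}.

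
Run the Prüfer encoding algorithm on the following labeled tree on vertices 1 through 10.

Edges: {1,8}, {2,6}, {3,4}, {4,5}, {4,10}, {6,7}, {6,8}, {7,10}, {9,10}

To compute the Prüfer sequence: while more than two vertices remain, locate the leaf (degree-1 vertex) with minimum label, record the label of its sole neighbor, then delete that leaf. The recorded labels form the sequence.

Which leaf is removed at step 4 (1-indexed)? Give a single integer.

Step 1: current leaves = {1,2,3,5,9}. Remove leaf 1 (neighbor: 8).
Step 2: current leaves = {2,3,5,8,9}. Remove leaf 2 (neighbor: 6).
Step 3: current leaves = {3,5,8,9}. Remove leaf 3 (neighbor: 4).
Step 4: current leaves = {5,8,9}. Remove leaf 5 (neighbor: 4).

Answer: 5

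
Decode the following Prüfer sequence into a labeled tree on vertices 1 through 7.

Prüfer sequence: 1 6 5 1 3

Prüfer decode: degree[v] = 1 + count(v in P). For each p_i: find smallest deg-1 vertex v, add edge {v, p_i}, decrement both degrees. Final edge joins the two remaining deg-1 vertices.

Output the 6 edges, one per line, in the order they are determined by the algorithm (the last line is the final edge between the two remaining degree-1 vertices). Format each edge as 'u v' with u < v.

Initial degrees: {1:3, 2:1, 3:2, 4:1, 5:2, 6:2, 7:1}
Step 1: smallest deg-1 vertex = 2, p_1 = 1. Add edge {1,2}. Now deg[2]=0, deg[1]=2.
Step 2: smallest deg-1 vertex = 4, p_2 = 6. Add edge {4,6}. Now deg[4]=0, deg[6]=1.
Step 3: smallest deg-1 vertex = 6, p_3 = 5. Add edge {5,6}. Now deg[6]=0, deg[5]=1.
Step 4: smallest deg-1 vertex = 5, p_4 = 1. Add edge {1,5}. Now deg[5]=0, deg[1]=1.
Step 5: smallest deg-1 vertex = 1, p_5 = 3. Add edge {1,3}. Now deg[1]=0, deg[3]=1.
Final: two remaining deg-1 vertices are 3, 7. Add edge {3,7}.

Answer: 1 2
4 6
5 6
1 5
1 3
3 7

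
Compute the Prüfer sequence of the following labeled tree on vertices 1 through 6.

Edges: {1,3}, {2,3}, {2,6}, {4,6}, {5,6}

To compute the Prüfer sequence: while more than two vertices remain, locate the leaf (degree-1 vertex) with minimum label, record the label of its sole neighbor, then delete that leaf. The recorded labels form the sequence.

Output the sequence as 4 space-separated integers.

Step 1: leaves = {1,4,5}. Remove smallest leaf 1, emit neighbor 3.
Step 2: leaves = {3,4,5}. Remove smallest leaf 3, emit neighbor 2.
Step 3: leaves = {2,4,5}. Remove smallest leaf 2, emit neighbor 6.
Step 4: leaves = {4,5}. Remove smallest leaf 4, emit neighbor 6.
Done: 2 vertices remain (5, 6). Sequence = [3 2 6 6]

Answer: 3 2 6 6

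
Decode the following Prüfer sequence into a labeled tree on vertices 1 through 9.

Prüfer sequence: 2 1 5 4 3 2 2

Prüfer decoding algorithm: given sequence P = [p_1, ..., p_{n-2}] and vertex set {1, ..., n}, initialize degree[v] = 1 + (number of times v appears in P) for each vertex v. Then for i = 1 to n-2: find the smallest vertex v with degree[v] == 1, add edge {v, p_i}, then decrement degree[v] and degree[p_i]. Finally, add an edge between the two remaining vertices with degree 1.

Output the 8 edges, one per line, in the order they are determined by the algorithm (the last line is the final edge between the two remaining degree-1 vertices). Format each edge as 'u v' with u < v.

Answer: 2 6
1 7
1 5
4 5
3 4
2 3
2 8
2 9

Derivation:
Initial degrees: {1:2, 2:4, 3:2, 4:2, 5:2, 6:1, 7:1, 8:1, 9:1}
Step 1: smallest deg-1 vertex = 6, p_1 = 2. Add edge {2,6}. Now deg[6]=0, deg[2]=3.
Step 2: smallest deg-1 vertex = 7, p_2 = 1. Add edge {1,7}. Now deg[7]=0, deg[1]=1.
Step 3: smallest deg-1 vertex = 1, p_3 = 5. Add edge {1,5}. Now deg[1]=0, deg[5]=1.
Step 4: smallest deg-1 vertex = 5, p_4 = 4. Add edge {4,5}. Now deg[5]=0, deg[4]=1.
Step 5: smallest deg-1 vertex = 4, p_5 = 3. Add edge {3,4}. Now deg[4]=0, deg[3]=1.
Step 6: smallest deg-1 vertex = 3, p_6 = 2. Add edge {2,3}. Now deg[3]=0, deg[2]=2.
Step 7: smallest deg-1 vertex = 8, p_7 = 2. Add edge {2,8}. Now deg[8]=0, deg[2]=1.
Final: two remaining deg-1 vertices are 2, 9. Add edge {2,9}.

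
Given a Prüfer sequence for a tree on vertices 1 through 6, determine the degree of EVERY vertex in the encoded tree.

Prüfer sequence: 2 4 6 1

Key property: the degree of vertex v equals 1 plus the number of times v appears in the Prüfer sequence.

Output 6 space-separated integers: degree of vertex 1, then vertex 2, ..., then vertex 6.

Answer: 2 2 1 2 1 2

Derivation:
p_1 = 2: count[2] becomes 1
p_2 = 4: count[4] becomes 1
p_3 = 6: count[6] becomes 1
p_4 = 1: count[1] becomes 1
Degrees (1 + count): deg[1]=1+1=2, deg[2]=1+1=2, deg[3]=1+0=1, deg[4]=1+1=2, deg[5]=1+0=1, deg[6]=1+1=2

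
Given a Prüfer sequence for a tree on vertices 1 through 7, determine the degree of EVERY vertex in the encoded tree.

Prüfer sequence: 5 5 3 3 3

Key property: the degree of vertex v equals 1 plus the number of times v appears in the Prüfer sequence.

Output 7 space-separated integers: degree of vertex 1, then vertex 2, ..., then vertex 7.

p_1 = 5: count[5] becomes 1
p_2 = 5: count[5] becomes 2
p_3 = 3: count[3] becomes 1
p_4 = 3: count[3] becomes 2
p_5 = 3: count[3] becomes 3
Degrees (1 + count): deg[1]=1+0=1, deg[2]=1+0=1, deg[3]=1+3=4, deg[4]=1+0=1, deg[5]=1+2=3, deg[6]=1+0=1, deg[7]=1+0=1

Answer: 1 1 4 1 3 1 1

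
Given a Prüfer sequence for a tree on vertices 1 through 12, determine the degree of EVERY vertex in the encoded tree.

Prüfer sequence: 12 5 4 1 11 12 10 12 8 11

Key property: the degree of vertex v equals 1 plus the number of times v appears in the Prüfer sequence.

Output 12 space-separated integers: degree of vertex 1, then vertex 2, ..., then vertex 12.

Answer: 2 1 1 2 2 1 1 2 1 2 3 4

Derivation:
p_1 = 12: count[12] becomes 1
p_2 = 5: count[5] becomes 1
p_3 = 4: count[4] becomes 1
p_4 = 1: count[1] becomes 1
p_5 = 11: count[11] becomes 1
p_6 = 12: count[12] becomes 2
p_7 = 10: count[10] becomes 1
p_8 = 12: count[12] becomes 3
p_9 = 8: count[8] becomes 1
p_10 = 11: count[11] becomes 2
Degrees (1 + count): deg[1]=1+1=2, deg[2]=1+0=1, deg[3]=1+0=1, deg[4]=1+1=2, deg[5]=1+1=2, deg[6]=1+0=1, deg[7]=1+0=1, deg[8]=1+1=2, deg[9]=1+0=1, deg[10]=1+1=2, deg[11]=1+2=3, deg[12]=1+3=4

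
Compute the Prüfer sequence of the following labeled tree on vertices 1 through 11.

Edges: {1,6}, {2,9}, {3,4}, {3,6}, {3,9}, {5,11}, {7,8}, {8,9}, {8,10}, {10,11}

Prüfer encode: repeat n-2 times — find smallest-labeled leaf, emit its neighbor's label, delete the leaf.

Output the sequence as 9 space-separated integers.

Answer: 6 9 3 11 3 9 8 8 10

Derivation:
Step 1: leaves = {1,2,4,5,7}. Remove smallest leaf 1, emit neighbor 6.
Step 2: leaves = {2,4,5,6,7}. Remove smallest leaf 2, emit neighbor 9.
Step 3: leaves = {4,5,6,7}. Remove smallest leaf 4, emit neighbor 3.
Step 4: leaves = {5,6,7}. Remove smallest leaf 5, emit neighbor 11.
Step 5: leaves = {6,7,11}. Remove smallest leaf 6, emit neighbor 3.
Step 6: leaves = {3,7,11}. Remove smallest leaf 3, emit neighbor 9.
Step 7: leaves = {7,9,11}. Remove smallest leaf 7, emit neighbor 8.
Step 8: leaves = {9,11}. Remove smallest leaf 9, emit neighbor 8.
Step 9: leaves = {8,11}. Remove smallest leaf 8, emit neighbor 10.
Done: 2 vertices remain (10, 11). Sequence = [6 9 3 11 3 9 8 8 10]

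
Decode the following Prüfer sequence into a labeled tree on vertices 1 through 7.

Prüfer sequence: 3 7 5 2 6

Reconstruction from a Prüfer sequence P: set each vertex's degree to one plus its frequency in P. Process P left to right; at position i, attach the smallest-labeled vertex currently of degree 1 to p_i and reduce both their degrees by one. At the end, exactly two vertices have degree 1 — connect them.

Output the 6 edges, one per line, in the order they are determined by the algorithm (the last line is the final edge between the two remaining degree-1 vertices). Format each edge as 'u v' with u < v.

Answer: 1 3
3 7
4 5
2 5
2 6
6 7

Derivation:
Initial degrees: {1:1, 2:2, 3:2, 4:1, 5:2, 6:2, 7:2}
Step 1: smallest deg-1 vertex = 1, p_1 = 3. Add edge {1,3}. Now deg[1]=0, deg[3]=1.
Step 2: smallest deg-1 vertex = 3, p_2 = 7. Add edge {3,7}. Now deg[3]=0, deg[7]=1.
Step 3: smallest deg-1 vertex = 4, p_3 = 5. Add edge {4,5}. Now deg[4]=0, deg[5]=1.
Step 4: smallest deg-1 vertex = 5, p_4 = 2. Add edge {2,5}. Now deg[5]=0, deg[2]=1.
Step 5: smallest deg-1 vertex = 2, p_5 = 6. Add edge {2,6}. Now deg[2]=0, deg[6]=1.
Final: two remaining deg-1 vertices are 6, 7. Add edge {6,7}.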